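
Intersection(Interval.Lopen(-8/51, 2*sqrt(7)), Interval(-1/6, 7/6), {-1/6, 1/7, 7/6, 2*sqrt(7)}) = {1/7, 7/6}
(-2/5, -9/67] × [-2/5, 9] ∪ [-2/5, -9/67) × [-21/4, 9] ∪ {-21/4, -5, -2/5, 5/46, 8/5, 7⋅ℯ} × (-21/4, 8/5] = ([-2/5, -9/67) × [-21/4, 9]) ∪ ((-2/5, -9/67] × [-2/5, 9]) ∪ ({-21/4, -5, -2/5, 5/46, 8/5, 7⋅ℯ} × (-21/4, 8/5])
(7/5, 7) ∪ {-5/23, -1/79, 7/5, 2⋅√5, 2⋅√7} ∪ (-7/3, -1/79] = (-7/3, -1/79] ∪ [7/5, 7)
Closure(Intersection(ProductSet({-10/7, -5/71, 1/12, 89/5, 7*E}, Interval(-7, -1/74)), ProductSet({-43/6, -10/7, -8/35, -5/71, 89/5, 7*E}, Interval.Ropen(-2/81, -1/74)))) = ProductSet({-10/7, -5/71, 89/5, 7*E}, Interval(-2/81, -1/74))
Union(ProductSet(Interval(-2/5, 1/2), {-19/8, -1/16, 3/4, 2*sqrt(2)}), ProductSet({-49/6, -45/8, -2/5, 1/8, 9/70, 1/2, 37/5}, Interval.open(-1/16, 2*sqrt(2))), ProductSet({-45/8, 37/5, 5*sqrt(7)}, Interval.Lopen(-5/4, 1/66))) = Union(ProductSet({-45/8, 37/5, 5*sqrt(7)}, Interval.Lopen(-5/4, 1/66)), ProductSet({-49/6, -45/8, -2/5, 1/8, 9/70, 1/2, 37/5}, Interval.open(-1/16, 2*sqrt(2))), ProductSet(Interval(-2/5, 1/2), {-19/8, -1/16, 3/4, 2*sqrt(2)}))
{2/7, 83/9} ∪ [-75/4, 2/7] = [-75/4, 2/7] ∪ {83/9}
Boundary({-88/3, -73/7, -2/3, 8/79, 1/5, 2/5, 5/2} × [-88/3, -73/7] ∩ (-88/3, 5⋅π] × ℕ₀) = ∅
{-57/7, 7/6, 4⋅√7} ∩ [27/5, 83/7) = {4⋅√7}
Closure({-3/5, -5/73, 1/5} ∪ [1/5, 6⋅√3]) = {-3/5, -5/73} ∪ [1/5, 6⋅√3]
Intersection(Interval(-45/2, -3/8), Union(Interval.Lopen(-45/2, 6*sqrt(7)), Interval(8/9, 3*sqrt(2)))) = Interval.Lopen(-45/2, -3/8)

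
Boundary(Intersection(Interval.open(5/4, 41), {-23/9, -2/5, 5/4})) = EmptySet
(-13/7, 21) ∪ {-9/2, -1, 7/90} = {-9/2} ∪ (-13/7, 21)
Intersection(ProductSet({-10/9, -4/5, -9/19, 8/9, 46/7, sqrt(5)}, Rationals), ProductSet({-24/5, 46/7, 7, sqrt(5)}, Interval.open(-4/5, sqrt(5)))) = ProductSet({46/7, sqrt(5)}, Intersection(Interval.open(-4/5, sqrt(5)), Rationals))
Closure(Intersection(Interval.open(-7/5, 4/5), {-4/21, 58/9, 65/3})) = {-4/21}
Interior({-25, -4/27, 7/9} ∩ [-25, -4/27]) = ∅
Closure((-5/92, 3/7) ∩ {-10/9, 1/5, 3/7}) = {1/5}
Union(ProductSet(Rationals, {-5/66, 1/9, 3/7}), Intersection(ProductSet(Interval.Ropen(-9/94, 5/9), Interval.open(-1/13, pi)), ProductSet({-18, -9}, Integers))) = ProductSet(Rationals, {-5/66, 1/9, 3/7})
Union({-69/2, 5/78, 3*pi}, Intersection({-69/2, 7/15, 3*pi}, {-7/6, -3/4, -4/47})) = {-69/2, 5/78, 3*pi}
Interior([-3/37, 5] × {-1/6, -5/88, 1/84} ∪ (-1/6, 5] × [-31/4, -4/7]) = (-1/6, 5) × (-31/4, -4/7)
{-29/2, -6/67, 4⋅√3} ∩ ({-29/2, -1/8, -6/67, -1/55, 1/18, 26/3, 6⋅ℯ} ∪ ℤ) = {-29/2, -6/67}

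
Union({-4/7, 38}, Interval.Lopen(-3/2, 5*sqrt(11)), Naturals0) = Union(Interval.Lopen(-3/2, 5*sqrt(11)), Naturals0)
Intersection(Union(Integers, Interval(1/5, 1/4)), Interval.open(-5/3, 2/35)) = Range(-1, 1, 1)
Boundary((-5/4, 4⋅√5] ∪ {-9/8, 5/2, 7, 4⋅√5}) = {-5/4, 4⋅√5}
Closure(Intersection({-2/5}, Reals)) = {-2/5}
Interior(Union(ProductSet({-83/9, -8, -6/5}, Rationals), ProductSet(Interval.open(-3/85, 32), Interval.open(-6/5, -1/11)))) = ProductSet(Interval.open(-3/85, 32), Interval.open(-6/5, -1/11))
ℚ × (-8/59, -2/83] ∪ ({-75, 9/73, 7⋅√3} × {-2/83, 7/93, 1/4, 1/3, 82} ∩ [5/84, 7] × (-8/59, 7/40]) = ({9/73} × {-2/83, 7/93}) ∪ (ℚ × (-8/59, -2/83])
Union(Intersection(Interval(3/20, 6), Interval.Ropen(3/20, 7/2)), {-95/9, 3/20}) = Union({-95/9}, Interval.Ropen(3/20, 7/2))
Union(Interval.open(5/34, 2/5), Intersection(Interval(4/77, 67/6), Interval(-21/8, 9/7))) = Interval(4/77, 9/7)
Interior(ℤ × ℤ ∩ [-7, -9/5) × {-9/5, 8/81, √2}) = ∅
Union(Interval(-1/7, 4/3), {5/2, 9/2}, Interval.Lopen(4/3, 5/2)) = Union({9/2}, Interval(-1/7, 5/2))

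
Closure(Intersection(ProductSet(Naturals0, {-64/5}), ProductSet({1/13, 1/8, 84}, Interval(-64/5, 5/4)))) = ProductSet({84}, {-64/5})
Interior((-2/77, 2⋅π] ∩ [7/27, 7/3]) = (7/27, 7/3)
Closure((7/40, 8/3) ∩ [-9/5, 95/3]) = [7/40, 8/3]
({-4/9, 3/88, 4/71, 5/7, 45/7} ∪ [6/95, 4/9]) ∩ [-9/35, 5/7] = {3/88, 4/71, 5/7} ∪ [6/95, 4/9]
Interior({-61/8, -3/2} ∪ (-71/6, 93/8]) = (-71/6, 93/8)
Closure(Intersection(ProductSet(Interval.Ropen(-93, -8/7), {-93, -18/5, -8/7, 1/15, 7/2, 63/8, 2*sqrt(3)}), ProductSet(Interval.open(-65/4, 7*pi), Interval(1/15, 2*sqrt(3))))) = ProductSet(Interval(-65/4, -8/7), {1/15, 2*sqrt(3)})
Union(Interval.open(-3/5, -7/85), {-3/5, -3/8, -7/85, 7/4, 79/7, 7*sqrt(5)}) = Union({7/4, 79/7, 7*sqrt(5)}, Interval(-3/5, -7/85))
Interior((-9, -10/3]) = (-9, -10/3)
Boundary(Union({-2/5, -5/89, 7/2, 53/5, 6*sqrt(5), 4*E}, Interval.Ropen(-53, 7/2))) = {-53, 7/2, 53/5, 6*sqrt(5), 4*E}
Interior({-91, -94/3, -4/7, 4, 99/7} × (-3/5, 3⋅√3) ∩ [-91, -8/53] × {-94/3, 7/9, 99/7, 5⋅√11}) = ∅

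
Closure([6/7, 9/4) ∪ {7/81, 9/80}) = {7/81, 9/80} ∪ [6/7, 9/4]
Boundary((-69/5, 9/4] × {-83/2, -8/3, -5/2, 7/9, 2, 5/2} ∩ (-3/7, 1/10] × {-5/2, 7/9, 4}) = [-3/7, 1/10] × {-5/2, 7/9}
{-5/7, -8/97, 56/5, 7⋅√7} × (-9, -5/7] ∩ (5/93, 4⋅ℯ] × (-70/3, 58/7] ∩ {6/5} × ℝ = ∅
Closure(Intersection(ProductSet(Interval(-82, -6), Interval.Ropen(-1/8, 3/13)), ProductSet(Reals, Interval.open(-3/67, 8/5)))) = ProductSet(Interval(-82, -6), Interval(-3/67, 3/13))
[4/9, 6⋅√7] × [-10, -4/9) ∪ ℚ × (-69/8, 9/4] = (ℚ × (-69/8, 9/4]) ∪ ([4/9, 6⋅√7] × [-10, -4/9))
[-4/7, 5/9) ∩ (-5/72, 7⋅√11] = (-5/72, 5/9)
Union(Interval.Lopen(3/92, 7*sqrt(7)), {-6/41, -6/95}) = Union({-6/41, -6/95}, Interval.Lopen(3/92, 7*sqrt(7)))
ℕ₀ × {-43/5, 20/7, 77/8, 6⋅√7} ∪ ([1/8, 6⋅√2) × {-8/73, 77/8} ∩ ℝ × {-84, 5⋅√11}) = ℕ₀ × {-43/5, 20/7, 77/8, 6⋅√7}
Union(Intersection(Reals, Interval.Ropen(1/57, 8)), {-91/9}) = Union({-91/9}, Interval.Ropen(1/57, 8))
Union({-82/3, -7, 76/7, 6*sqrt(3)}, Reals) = Reals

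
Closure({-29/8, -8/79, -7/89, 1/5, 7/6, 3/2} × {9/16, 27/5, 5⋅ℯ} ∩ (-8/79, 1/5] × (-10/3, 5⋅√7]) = {-7/89, 1/5} × {9/16, 27/5}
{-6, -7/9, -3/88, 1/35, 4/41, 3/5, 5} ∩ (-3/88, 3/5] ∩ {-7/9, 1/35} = {1/35}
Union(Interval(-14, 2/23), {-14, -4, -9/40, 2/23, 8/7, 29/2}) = Union({8/7, 29/2}, Interval(-14, 2/23))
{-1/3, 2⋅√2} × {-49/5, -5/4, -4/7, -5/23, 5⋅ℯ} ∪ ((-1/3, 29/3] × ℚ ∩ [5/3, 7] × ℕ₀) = ([5/3, 7] × ℕ₀) ∪ ({-1/3, 2⋅√2} × {-49/5, -5/4, -4/7, -5/23, 5⋅ℯ})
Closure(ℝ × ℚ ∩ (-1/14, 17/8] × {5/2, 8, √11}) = [-1/14, 17/8] × {5/2, 8}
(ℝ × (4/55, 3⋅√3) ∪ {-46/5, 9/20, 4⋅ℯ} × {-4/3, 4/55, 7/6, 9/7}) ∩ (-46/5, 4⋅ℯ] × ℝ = ({9/20, 4⋅ℯ} × {-4/3, 4/55, 7/6, 9/7}) ∪ ((-46/5, 4⋅ℯ] × (4/55, 3⋅√3))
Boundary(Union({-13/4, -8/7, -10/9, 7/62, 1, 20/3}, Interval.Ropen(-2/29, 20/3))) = {-13/4, -8/7, -10/9, -2/29, 20/3}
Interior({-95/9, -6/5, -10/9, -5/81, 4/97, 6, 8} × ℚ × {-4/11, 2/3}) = ∅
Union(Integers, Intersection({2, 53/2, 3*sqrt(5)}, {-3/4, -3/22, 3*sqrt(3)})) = Integers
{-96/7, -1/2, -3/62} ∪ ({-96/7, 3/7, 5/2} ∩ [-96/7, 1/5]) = {-96/7, -1/2, -3/62}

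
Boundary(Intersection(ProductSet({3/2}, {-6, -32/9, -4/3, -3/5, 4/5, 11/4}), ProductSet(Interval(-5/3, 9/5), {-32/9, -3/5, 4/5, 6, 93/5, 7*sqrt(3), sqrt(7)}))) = ProductSet({3/2}, {-32/9, -3/5, 4/5})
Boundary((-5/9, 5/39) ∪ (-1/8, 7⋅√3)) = {-5/9, 7⋅√3}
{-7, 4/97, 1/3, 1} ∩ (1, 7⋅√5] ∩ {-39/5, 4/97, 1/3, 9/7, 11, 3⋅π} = ∅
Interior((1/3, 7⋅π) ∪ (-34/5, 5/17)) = (-34/5, 5/17) ∪ (1/3, 7⋅π)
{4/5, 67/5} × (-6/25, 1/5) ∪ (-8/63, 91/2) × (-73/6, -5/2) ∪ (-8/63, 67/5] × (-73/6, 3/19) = ({4/5, 67/5} × (-6/25, 1/5)) ∪ ((-8/63, 67/5] × (-73/6, 3/19)) ∪ ((-8/63, 91/2) × (-73/6, -5/2))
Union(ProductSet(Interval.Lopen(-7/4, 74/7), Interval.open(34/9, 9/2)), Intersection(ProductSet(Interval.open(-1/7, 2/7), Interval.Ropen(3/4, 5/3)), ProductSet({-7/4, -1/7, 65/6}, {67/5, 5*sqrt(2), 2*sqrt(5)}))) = ProductSet(Interval.Lopen(-7/4, 74/7), Interval.open(34/9, 9/2))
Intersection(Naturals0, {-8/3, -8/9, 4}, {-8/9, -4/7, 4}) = {4}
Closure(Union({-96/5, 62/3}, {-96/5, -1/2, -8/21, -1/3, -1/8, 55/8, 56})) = {-96/5, -1/2, -8/21, -1/3, -1/8, 55/8, 62/3, 56}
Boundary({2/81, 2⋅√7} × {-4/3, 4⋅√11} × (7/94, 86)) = {2/81, 2⋅√7} × {-4/3, 4⋅√11} × [7/94, 86]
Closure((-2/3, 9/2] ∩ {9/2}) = {9/2}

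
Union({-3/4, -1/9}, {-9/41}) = {-3/4, -9/41, -1/9}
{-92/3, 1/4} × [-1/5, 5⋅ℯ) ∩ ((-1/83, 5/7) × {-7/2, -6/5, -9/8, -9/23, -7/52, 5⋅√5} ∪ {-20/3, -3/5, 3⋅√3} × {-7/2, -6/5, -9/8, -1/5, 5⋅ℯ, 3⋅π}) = {1/4} × {-7/52, 5⋅√5}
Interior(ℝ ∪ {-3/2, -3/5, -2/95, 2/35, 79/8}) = ℝ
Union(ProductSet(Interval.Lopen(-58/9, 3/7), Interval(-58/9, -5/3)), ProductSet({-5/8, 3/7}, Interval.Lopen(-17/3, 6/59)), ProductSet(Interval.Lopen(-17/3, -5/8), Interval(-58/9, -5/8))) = Union(ProductSet({-5/8, 3/7}, Interval.Lopen(-17/3, 6/59)), ProductSet(Interval.Lopen(-58/9, 3/7), Interval(-58/9, -5/3)), ProductSet(Interval.Lopen(-17/3, -5/8), Interval(-58/9, -5/8)))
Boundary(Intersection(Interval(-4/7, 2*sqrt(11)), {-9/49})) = {-9/49}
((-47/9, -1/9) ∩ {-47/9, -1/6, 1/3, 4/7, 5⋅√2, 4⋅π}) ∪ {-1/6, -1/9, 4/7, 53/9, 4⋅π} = {-1/6, -1/9, 4/7, 53/9, 4⋅π}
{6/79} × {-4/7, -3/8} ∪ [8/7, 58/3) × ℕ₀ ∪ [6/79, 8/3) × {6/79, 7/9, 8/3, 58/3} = ({6/79} × {-4/7, -3/8}) ∪ ([8/7, 58/3) × ℕ₀) ∪ ([6/79, 8/3) × {6/79, 7/9, 8/3, 58/3})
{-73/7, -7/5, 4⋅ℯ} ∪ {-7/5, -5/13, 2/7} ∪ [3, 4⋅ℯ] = {-73/7, -7/5, -5/13, 2/7} ∪ [3, 4⋅ℯ]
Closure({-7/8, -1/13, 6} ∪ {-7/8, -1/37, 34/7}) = {-7/8, -1/13, -1/37, 34/7, 6}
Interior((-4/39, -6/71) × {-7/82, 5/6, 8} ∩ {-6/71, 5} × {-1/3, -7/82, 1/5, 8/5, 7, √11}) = ∅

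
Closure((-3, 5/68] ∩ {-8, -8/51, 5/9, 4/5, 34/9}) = {-8/51}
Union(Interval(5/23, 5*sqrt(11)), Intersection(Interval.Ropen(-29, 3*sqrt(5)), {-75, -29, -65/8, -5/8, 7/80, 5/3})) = Union({-29, -65/8, -5/8, 7/80}, Interval(5/23, 5*sqrt(11)))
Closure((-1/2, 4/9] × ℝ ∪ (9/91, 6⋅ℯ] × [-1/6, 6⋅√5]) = ([-1/2, 4/9] × ℝ) ∪ ((9/91, 6⋅ℯ] × [-1/6, 6⋅√5])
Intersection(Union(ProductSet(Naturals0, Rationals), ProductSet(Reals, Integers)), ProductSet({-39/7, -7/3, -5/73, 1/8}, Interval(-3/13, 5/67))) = ProductSet({-39/7, -7/3, -5/73, 1/8}, Range(0, 1, 1))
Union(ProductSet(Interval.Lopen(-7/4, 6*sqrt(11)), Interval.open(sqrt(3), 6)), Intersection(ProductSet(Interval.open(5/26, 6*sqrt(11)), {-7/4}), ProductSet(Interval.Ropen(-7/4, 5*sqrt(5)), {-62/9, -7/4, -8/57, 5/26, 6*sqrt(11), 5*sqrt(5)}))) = Union(ProductSet(Interval.Lopen(-7/4, 6*sqrt(11)), Interval.open(sqrt(3), 6)), ProductSet(Interval.open(5/26, 5*sqrt(5)), {-7/4}))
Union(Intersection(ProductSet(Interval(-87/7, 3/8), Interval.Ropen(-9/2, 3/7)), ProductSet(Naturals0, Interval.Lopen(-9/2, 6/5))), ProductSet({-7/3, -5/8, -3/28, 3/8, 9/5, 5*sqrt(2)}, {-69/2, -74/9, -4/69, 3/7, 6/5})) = Union(ProductSet({-7/3, -5/8, -3/28, 3/8, 9/5, 5*sqrt(2)}, {-69/2, -74/9, -4/69, 3/7, 6/5}), ProductSet(Range(0, 1, 1), Interval.open(-9/2, 3/7)))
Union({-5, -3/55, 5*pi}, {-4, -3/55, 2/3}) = {-5, -4, -3/55, 2/3, 5*pi}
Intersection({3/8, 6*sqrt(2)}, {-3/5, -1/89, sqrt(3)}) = EmptySet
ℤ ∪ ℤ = ℤ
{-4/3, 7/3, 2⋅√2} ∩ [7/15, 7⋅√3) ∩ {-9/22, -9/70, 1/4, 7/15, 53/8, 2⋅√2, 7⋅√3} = {2⋅√2}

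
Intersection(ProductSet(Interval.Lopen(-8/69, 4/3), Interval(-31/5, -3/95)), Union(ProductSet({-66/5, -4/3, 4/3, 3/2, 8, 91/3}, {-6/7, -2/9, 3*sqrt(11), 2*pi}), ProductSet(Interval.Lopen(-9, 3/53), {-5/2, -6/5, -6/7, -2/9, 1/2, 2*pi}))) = Union(ProductSet({4/3}, {-6/7, -2/9}), ProductSet(Interval.Lopen(-8/69, 3/53), {-5/2, -6/5, -6/7, -2/9}))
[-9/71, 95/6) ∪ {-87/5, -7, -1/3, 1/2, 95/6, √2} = {-87/5, -7, -1/3} ∪ [-9/71, 95/6]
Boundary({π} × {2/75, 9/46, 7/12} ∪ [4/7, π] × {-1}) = ({π} × {2/75, 9/46, 7/12}) ∪ ([4/7, π] × {-1})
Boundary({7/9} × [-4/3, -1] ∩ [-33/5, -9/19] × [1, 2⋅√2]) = ∅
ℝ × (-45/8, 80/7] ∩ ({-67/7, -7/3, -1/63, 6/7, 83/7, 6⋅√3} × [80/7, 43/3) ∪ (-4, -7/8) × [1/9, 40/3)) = ((-4, -7/8) × [1/9, 80/7]) ∪ ({-67/7, -7/3, -1/63, 6/7, 83/7, 6⋅√3} × {80/7})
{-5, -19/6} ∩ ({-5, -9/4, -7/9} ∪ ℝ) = {-5, -19/6}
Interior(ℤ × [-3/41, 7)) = ∅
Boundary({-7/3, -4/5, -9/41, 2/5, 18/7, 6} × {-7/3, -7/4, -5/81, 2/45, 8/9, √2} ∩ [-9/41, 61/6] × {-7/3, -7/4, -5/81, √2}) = {-9/41, 2/5, 18/7, 6} × {-7/3, -7/4, -5/81, √2}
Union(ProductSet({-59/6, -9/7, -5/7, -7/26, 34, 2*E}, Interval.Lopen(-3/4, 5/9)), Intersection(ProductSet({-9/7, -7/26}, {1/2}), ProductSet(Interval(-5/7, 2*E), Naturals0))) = ProductSet({-59/6, -9/7, -5/7, -7/26, 34, 2*E}, Interval.Lopen(-3/4, 5/9))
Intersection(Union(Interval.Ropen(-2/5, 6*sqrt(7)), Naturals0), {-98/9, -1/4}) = {-1/4}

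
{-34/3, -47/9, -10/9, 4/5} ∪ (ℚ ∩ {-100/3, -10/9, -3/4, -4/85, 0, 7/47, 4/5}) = {-100/3, -34/3, -47/9, -10/9, -3/4, -4/85, 0, 7/47, 4/5}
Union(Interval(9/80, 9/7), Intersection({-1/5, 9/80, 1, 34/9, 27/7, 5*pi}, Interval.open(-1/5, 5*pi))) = Union({34/9, 27/7}, Interval(9/80, 9/7))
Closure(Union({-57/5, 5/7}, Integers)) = Union({-57/5, 5/7}, Integers)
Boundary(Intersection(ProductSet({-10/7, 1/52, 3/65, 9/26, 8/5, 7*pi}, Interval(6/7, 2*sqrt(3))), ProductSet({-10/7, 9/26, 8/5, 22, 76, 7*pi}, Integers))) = ProductSet({-10/7, 9/26, 8/5, 7*pi}, Range(1, 4, 1))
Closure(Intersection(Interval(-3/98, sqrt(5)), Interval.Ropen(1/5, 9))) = Interval(1/5, sqrt(5))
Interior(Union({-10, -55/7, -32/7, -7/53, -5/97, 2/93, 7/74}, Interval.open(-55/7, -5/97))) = Interval.open(-55/7, -5/97)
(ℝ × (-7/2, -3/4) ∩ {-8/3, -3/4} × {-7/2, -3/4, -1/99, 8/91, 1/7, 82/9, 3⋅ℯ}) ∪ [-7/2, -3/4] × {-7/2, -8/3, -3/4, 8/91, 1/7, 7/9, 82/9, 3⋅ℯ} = [-7/2, -3/4] × {-7/2, -8/3, -3/4, 8/91, 1/7, 7/9, 82/9, 3⋅ℯ}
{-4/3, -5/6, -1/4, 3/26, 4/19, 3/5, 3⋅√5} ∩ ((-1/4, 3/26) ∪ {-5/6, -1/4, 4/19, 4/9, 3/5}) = {-5/6, -1/4, 4/19, 3/5}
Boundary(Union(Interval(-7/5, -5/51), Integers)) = Union(Complement(Integers, Interval.open(-7/5, -5/51)), {-7/5, -5/51})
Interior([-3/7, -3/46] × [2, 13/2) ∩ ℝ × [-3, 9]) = (-3/7, -3/46) × (2, 13/2)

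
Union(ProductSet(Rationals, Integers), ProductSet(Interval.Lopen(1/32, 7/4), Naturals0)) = Union(ProductSet(Interval.Lopen(1/32, 7/4), Naturals0), ProductSet(Rationals, Integers))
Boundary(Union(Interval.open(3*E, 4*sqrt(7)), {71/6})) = {71/6, 4*sqrt(7), 3*E}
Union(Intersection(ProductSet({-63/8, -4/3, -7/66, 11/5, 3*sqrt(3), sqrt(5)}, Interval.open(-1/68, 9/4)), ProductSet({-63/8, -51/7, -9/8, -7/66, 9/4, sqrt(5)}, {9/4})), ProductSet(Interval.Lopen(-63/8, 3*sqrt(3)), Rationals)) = ProductSet(Interval.Lopen(-63/8, 3*sqrt(3)), Rationals)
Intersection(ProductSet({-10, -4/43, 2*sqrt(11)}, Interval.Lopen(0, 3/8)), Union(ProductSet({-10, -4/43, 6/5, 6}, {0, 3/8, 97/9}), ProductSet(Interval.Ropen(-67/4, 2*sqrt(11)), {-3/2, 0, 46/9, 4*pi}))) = ProductSet({-10, -4/43}, {3/8})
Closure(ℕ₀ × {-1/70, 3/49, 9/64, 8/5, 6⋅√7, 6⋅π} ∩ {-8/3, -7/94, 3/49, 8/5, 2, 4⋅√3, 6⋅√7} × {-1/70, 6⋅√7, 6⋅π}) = {2} × {-1/70, 6⋅√7, 6⋅π}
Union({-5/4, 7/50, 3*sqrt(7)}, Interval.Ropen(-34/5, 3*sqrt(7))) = Interval(-34/5, 3*sqrt(7))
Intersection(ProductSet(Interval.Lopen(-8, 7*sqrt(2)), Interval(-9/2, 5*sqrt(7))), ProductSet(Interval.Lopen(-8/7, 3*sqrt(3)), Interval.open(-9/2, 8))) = ProductSet(Interval.Lopen(-8/7, 3*sqrt(3)), Interval.open(-9/2, 8))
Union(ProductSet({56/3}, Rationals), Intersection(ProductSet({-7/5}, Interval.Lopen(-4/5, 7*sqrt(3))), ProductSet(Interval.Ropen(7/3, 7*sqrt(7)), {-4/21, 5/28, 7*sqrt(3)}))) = ProductSet({56/3}, Rationals)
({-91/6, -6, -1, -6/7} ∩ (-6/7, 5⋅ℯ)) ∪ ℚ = ℚ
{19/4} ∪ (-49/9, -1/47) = (-49/9, -1/47) ∪ {19/4}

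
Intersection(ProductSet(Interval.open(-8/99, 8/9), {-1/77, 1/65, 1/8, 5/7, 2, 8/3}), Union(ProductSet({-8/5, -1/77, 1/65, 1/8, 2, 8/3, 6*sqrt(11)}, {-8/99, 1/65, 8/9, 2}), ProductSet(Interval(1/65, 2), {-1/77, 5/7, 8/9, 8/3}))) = Union(ProductSet({-1/77, 1/65, 1/8}, {1/65, 2}), ProductSet(Interval.Ropen(1/65, 8/9), {-1/77, 5/7, 8/3}))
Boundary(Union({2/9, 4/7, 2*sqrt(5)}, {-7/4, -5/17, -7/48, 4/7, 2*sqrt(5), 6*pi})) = {-7/4, -5/17, -7/48, 2/9, 4/7, 2*sqrt(5), 6*pi}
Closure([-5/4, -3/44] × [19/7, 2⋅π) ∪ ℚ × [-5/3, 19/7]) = (ℝ × [-5/3, 19/7]) ∪ ([-5/4, -3/44] × [19/7, 2⋅π])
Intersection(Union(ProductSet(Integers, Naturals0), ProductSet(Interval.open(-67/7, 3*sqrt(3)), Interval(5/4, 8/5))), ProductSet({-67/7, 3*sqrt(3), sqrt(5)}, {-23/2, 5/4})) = ProductSet({sqrt(5)}, {5/4})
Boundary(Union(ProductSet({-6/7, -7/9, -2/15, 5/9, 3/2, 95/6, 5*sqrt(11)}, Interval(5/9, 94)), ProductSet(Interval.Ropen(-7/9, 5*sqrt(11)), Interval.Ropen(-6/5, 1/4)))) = Union(ProductSet({-7/9, 5*sqrt(11)}, Interval(-6/5, 1/4)), ProductSet({-6/7, -7/9, -2/15, 5/9, 3/2, 95/6, 5*sqrt(11)}, Interval(5/9, 94)), ProductSet(Interval(-7/9, 5*sqrt(11)), {-6/5, 1/4}))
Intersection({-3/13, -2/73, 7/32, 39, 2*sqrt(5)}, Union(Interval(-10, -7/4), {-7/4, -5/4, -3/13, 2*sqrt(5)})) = {-3/13, 2*sqrt(5)}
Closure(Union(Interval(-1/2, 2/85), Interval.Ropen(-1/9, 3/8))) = Interval(-1/2, 3/8)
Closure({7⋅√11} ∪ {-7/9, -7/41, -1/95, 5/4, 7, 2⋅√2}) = {-7/9, -7/41, -1/95, 5/4, 7, 7⋅√11, 2⋅√2}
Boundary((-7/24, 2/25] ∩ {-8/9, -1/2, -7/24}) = ∅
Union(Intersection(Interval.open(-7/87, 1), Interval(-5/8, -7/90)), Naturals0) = Union(Interval.Lopen(-7/87, -7/90), Naturals0)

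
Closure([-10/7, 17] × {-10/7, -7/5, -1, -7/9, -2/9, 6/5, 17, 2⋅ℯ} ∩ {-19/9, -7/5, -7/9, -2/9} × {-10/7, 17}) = {-7/5, -7/9, -2/9} × {-10/7, 17}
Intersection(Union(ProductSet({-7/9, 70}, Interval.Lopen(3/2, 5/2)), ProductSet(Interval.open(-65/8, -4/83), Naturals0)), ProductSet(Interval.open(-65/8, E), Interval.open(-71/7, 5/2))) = Union(ProductSet({-7/9}, Interval.open(3/2, 5/2)), ProductSet(Interval.open(-65/8, -4/83), Range(0, 3, 1)))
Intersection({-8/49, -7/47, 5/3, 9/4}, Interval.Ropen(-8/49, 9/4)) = {-8/49, -7/47, 5/3}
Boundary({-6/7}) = {-6/7}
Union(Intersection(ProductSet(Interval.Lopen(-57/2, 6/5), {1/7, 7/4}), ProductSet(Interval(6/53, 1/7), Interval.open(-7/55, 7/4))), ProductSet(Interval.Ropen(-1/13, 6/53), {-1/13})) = Union(ProductSet(Interval.Ropen(-1/13, 6/53), {-1/13}), ProductSet(Interval(6/53, 1/7), {1/7}))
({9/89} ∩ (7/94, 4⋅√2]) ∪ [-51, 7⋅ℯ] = [-51, 7⋅ℯ]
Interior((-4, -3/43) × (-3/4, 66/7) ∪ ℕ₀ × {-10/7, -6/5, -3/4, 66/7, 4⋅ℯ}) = (-4, -3/43) × (-3/4, 66/7)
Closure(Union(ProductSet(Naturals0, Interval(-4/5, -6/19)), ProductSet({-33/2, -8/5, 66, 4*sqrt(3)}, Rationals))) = Union(ProductSet({-33/2, -8/5, 66, 4*sqrt(3)}, Reals), ProductSet(Naturals0, Interval(-4/5, -6/19)))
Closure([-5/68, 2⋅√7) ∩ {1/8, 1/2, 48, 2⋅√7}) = {1/8, 1/2}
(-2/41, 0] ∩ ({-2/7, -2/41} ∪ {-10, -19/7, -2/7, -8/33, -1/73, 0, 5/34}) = {-1/73, 0}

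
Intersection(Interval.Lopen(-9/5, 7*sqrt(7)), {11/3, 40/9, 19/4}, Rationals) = {11/3, 40/9, 19/4}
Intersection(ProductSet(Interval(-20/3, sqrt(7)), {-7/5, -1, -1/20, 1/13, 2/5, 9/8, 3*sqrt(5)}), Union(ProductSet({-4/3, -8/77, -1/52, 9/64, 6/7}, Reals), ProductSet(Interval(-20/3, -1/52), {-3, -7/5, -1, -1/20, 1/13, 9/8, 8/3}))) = Union(ProductSet({-4/3, -8/77, -1/52, 9/64, 6/7}, {-7/5, -1, -1/20, 1/13, 2/5, 9/8, 3*sqrt(5)}), ProductSet(Interval(-20/3, -1/52), {-7/5, -1, -1/20, 1/13, 9/8}))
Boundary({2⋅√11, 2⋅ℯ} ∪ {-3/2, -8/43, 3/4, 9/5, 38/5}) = {-3/2, -8/43, 3/4, 9/5, 38/5, 2⋅√11, 2⋅ℯ}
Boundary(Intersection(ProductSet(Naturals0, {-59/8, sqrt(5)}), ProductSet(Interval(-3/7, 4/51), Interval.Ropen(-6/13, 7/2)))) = ProductSet(Range(0, 1, 1), {sqrt(5)})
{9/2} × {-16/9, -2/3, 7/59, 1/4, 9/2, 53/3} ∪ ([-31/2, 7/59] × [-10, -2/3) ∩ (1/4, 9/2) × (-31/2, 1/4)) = {9/2} × {-16/9, -2/3, 7/59, 1/4, 9/2, 53/3}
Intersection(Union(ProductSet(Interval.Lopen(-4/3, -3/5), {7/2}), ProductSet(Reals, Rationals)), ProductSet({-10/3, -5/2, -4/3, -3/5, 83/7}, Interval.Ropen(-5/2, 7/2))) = ProductSet({-10/3, -5/2, -4/3, -3/5, 83/7}, Intersection(Interval.Ropen(-5/2, 7/2), Rationals))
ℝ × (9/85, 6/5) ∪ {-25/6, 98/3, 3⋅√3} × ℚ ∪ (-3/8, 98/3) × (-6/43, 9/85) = (ℝ × (9/85, 6/5)) ∪ ({-25/6, 98/3, 3⋅√3} × ℚ) ∪ ((-3/8, 98/3) × (-6/43, 9/85))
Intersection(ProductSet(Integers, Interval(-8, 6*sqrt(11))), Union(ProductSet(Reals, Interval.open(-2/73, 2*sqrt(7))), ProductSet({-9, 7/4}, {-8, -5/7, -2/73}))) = Union(ProductSet({-9}, {-8, -5/7, -2/73}), ProductSet(Integers, Interval.open(-2/73, 2*sqrt(7))))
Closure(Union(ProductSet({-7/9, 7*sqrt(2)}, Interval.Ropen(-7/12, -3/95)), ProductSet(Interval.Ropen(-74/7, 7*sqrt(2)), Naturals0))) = Union(ProductSet({-7/9, 7*sqrt(2)}, Interval(-7/12, -3/95)), ProductSet(Interval(-74/7, 7*sqrt(2)), Naturals0))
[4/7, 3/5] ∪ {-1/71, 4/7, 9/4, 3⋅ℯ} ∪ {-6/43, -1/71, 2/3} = {-6/43, -1/71, 2/3, 9/4, 3⋅ℯ} ∪ [4/7, 3/5]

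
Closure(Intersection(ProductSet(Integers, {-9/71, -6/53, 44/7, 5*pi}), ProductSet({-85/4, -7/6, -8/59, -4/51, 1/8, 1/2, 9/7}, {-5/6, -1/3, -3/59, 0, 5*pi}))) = EmptySet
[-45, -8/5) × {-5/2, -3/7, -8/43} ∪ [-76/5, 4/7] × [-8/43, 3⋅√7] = ([-45, -8/5) × {-5/2, -3/7, -8/43}) ∪ ([-76/5, 4/7] × [-8/43, 3⋅√7])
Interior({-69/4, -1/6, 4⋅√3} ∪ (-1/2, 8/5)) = (-1/2, 8/5)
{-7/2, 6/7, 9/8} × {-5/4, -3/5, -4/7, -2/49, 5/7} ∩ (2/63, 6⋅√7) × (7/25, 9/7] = {6/7, 9/8} × {5/7}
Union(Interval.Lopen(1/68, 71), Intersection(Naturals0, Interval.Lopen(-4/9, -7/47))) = Interval.Lopen(1/68, 71)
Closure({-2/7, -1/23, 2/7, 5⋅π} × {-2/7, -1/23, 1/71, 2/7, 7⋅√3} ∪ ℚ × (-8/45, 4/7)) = (ℝ × [-8/45, 4/7]) ∪ ({-2/7, -1/23, 2/7, 5⋅π} × {-2/7, -1/23, 1/71, 2/7, 7⋅√3})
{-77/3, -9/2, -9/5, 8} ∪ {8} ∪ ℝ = ℝ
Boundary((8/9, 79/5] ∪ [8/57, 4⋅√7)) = {8/57, 79/5}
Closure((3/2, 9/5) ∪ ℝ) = (-∞, ∞)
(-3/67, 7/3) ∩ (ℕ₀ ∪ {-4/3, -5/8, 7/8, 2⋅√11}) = {0, 1, 2} ∪ {7/8}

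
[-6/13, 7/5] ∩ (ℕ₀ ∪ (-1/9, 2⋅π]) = (-1/9, 7/5] ∪ {0, 1}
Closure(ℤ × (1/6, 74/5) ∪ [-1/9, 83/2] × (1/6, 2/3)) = (ℤ × [1/6, 74/5]) ∪ ([-1/9, 83/2] × [1/6, 2/3])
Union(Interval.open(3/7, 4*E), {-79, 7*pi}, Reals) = Interval(-oo, oo)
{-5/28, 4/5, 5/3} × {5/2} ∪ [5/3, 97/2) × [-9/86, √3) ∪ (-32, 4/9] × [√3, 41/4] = ({-5/28, 4/5, 5/3} × {5/2}) ∪ ((-32, 4/9] × [√3, 41/4]) ∪ ([5/3, 97/2) × [-9/86, √3))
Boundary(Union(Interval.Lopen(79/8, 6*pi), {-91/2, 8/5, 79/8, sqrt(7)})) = {-91/2, 8/5, 79/8, sqrt(7), 6*pi}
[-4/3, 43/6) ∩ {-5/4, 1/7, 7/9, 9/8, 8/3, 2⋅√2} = {-5/4, 1/7, 7/9, 9/8, 8/3, 2⋅√2}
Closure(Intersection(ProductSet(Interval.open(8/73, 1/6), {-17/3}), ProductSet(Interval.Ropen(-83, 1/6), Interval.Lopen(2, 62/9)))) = EmptySet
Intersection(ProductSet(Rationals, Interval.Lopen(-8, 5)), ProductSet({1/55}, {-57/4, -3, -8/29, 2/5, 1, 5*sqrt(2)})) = ProductSet({1/55}, {-3, -8/29, 2/5, 1})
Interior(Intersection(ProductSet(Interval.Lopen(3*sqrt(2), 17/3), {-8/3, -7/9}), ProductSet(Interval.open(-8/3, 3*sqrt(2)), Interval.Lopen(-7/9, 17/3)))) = EmptySet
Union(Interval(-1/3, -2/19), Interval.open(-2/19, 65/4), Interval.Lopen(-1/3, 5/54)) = Interval.Ropen(-1/3, 65/4)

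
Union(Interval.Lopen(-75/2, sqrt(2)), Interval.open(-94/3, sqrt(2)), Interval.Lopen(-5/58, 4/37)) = Interval.Lopen(-75/2, sqrt(2))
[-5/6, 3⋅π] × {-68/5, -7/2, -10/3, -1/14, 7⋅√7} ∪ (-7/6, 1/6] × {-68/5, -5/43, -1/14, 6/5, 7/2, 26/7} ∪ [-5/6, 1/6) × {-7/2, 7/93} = ([-5/6, 1/6) × {-7/2, 7/93}) ∪ ((-7/6, 1/6] × {-68/5, -5/43, -1/14, 6/5, 7/2, 26/7}) ∪ ([-5/6, 3⋅π] × {-68/5, -7/2, -10/3, -1/14, 7⋅√7})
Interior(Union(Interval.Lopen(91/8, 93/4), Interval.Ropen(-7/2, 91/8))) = Union(Interval.open(-7/2, 91/8), Interval.open(91/8, 93/4))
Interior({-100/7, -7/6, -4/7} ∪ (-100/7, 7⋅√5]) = (-100/7, 7⋅√5)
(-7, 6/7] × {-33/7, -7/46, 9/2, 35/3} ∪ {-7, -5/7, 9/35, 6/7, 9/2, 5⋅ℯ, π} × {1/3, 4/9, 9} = ((-7, 6/7] × {-33/7, -7/46, 9/2, 35/3}) ∪ ({-7, -5/7, 9/35, 6/7, 9/2, 5⋅ℯ, π} × {1/3, 4/9, 9})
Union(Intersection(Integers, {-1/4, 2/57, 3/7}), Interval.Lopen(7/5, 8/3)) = Interval.Lopen(7/5, 8/3)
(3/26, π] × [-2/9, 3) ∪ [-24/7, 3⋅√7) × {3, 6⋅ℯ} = ((3/26, π] × [-2/9, 3)) ∪ ([-24/7, 3⋅√7) × {3, 6⋅ℯ})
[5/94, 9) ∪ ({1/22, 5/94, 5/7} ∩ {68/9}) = [5/94, 9)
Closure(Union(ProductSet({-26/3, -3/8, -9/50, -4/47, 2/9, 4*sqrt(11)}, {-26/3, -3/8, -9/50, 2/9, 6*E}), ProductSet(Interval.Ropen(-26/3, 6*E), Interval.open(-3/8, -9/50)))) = Union(ProductSet({-26/3, 6*E}, Interval(-3/8, -9/50)), ProductSet({-26/3, -3/8, -9/50, -4/47, 2/9, 4*sqrt(11)}, {-26/3, -3/8, -9/50, 2/9, 6*E}), ProductSet(Interval(-26/3, 6*E), {-3/8, -9/50}), ProductSet(Interval.Ropen(-26/3, 6*E), Interval.open(-3/8, -9/50)))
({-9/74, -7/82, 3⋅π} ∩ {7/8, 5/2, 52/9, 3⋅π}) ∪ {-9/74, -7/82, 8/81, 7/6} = {-9/74, -7/82, 8/81, 7/6, 3⋅π}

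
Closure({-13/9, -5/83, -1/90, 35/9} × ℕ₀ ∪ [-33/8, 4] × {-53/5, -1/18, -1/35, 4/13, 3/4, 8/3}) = ({-13/9, -5/83, -1/90, 35/9} × ℕ₀) ∪ ([-33/8, 4] × {-53/5, -1/18, -1/35, 4/13, 3/4, 8/3})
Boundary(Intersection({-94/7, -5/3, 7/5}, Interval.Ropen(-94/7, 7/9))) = {-94/7, -5/3}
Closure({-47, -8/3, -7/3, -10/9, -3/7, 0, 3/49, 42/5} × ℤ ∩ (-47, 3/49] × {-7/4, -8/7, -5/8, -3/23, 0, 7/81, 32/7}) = {-8/3, -7/3, -10/9, -3/7, 0, 3/49} × {0}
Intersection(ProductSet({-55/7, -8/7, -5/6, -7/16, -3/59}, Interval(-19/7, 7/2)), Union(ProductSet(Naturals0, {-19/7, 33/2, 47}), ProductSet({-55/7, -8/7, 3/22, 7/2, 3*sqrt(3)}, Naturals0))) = ProductSet({-55/7, -8/7}, Range(0, 4, 1))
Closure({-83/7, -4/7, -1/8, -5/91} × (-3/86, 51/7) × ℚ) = {-83/7, -4/7, -1/8, -5/91} × [-3/86, 51/7] × ℝ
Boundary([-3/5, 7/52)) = {-3/5, 7/52}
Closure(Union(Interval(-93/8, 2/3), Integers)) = Union(Integers, Interval(-93/8, 2/3))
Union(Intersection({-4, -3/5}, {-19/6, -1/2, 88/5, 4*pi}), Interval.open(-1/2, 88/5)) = Interval.open(-1/2, 88/5)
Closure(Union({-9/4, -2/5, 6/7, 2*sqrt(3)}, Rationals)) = Reals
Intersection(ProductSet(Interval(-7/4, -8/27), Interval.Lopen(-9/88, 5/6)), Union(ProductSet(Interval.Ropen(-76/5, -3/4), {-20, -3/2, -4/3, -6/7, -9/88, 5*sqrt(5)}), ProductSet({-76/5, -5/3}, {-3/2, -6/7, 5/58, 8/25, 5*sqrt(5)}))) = ProductSet({-5/3}, {5/58, 8/25})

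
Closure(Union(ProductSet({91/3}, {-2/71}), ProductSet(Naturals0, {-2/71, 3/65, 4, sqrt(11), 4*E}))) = Union(ProductSet({91/3}, {-2/71}), ProductSet(Naturals0, {-2/71, 3/65, 4, sqrt(11), 4*E}))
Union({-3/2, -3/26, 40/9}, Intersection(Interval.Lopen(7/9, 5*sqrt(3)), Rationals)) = Union({-3/2, -3/26}, Intersection(Interval.Lopen(7/9, 5*sqrt(3)), Rationals))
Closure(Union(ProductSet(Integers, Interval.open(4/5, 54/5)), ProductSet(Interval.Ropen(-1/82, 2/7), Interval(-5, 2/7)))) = Union(ProductSet(Integers, Interval(4/5, 54/5)), ProductSet(Interval(-1/82, 2/7), Interval(-5, 2/7)))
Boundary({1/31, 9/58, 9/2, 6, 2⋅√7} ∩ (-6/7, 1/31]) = {1/31}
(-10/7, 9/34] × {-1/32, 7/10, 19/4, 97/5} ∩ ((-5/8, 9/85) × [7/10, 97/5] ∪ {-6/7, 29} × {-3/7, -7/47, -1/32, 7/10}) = ({-6/7} × {-1/32, 7/10}) ∪ ((-5/8, 9/85) × {7/10, 19/4, 97/5})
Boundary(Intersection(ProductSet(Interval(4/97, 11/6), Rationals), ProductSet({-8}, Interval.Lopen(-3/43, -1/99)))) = EmptySet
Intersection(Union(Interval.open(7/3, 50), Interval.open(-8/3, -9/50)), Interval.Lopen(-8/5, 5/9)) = Interval.open(-8/5, -9/50)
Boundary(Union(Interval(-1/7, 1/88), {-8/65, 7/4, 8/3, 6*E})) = {-1/7, 1/88, 7/4, 8/3, 6*E}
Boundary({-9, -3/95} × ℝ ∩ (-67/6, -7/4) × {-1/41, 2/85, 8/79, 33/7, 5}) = {-9} × {-1/41, 2/85, 8/79, 33/7, 5}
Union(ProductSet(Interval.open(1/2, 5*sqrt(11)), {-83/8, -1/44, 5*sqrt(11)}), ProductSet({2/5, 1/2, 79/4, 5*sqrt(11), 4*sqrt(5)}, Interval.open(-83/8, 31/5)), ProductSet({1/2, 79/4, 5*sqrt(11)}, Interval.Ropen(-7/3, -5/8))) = Union(ProductSet({2/5, 1/2, 79/4, 5*sqrt(11), 4*sqrt(5)}, Interval.open(-83/8, 31/5)), ProductSet(Interval.open(1/2, 5*sqrt(11)), {-83/8, -1/44, 5*sqrt(11)}))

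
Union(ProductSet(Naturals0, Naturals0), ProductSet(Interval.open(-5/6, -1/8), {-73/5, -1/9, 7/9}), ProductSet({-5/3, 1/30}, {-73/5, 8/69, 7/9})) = Union(ProductSet({-5/3, 1/30}, {-73/5, 8/69, 7/9}), ProductSet(Interval.open(-5/6, -1/8), {-73/5, -1/9, 7/9}), ProductSet(Naturals0, Naturals0))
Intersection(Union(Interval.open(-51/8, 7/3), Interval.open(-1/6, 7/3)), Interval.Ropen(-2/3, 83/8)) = Interval.Ropen(-2/3, 7/3)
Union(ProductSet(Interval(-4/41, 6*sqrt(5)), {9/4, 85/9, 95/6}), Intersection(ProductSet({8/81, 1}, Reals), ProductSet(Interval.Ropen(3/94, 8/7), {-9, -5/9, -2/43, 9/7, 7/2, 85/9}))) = Union(ProductSet({8/81, 1}, {-9, -5/9, -2/43, 9/7, 7/2, 85/9}), ProductSet(Interval(-4/41, 6*sqrt(5)), {9/4, 85/9, 95/6}))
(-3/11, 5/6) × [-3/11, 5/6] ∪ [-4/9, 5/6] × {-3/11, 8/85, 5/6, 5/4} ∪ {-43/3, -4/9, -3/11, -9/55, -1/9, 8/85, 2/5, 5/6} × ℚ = ({-43/3, -4/9, -3/11, -9/55, -1/9, 8/85, 2/5, 5/6} × ℚ) ∪ ([-4/9, 5/6] × {-3/11, 8/85, 5/6, 5/4}) ∪ ((-3/11, 5/6) × [-3/11, 5/6])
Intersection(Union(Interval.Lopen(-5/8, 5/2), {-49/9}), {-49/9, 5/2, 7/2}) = {-49/9, 5/2}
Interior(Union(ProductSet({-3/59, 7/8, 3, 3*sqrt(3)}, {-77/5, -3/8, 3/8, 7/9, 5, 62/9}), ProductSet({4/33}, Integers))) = EmptySet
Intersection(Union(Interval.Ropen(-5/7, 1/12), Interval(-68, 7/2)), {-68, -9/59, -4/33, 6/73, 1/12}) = {-68, -9/59, -4/33, 6/73, 1/12}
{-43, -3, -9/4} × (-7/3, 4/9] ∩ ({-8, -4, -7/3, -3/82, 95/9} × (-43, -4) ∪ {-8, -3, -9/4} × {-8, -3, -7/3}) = ∅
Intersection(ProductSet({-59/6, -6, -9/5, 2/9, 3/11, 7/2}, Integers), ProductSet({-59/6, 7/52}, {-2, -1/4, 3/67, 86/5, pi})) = ProductSet({-59/6}, {-2})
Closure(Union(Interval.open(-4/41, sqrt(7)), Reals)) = Interval(-oo, oo)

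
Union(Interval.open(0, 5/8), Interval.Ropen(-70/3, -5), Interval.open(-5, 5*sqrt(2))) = Union(Interval.Ropen(-70/3, -5), Interval.open(-5, 5*sqrt(2)))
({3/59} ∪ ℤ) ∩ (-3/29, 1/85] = {0}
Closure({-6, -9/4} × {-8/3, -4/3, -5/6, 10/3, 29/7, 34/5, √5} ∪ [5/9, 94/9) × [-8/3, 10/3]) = ([5/9, 94/9] × [-8/3, 10/3]) ∪ ({-6, -9/4} × {-8/3, -4/3, -5/6, 10/3, 29/7, 34/5, √5})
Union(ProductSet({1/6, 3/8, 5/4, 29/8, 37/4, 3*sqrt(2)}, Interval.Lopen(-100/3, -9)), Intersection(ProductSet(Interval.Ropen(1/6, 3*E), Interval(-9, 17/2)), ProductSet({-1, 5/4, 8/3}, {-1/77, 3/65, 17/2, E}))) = Union(ProductSet({5/4, 8/3}, {-1/77, 3/65, 17/2, E}), ProductSet({1/6, 3/8, 5/4, 29/8, 37/4, 3*sqrt(2)}, Interval.Lopen(-100/3, -9)))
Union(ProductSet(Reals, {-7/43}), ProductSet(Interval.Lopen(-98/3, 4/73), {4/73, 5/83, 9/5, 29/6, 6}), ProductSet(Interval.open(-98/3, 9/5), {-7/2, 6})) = Union(ProductSet(Interval.Lopen(-98/3, 4/73), {4/73, 5/83, 9/5, 29/6, 6}), ProductSet(Interval.open(-98/3, 9/5), {-7/2, 6}), ProductSet(Reals, {-7/43}))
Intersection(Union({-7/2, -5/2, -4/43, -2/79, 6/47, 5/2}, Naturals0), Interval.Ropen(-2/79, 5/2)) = Union({-2/79, 6/47}, Range(0, 3, 1))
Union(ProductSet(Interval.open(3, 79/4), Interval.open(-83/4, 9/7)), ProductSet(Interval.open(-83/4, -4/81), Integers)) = Union(ProductSet(Interval.open(-83/4, -4/81), Integers), ProductSet(Interval.open(3, 79/4), Interval.open(-83/4, 9/7)))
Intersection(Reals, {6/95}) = {6/95}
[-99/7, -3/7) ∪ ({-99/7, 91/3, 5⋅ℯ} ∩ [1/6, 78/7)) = [-99/7, -3/7)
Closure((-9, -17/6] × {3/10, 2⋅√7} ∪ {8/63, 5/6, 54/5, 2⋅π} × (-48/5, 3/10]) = ({8/63, 5/6, 54/5, 2⋅π} × [-48/5, 3/10]) ∪ ([-9, -17/6] × {3/10, 2⋅√7})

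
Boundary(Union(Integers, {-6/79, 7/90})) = Union({-6/79, 7/90}, Integers)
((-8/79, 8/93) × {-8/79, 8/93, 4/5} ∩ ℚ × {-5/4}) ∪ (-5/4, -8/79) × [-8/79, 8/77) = (-5/4, -8/79) × [-8/79, 8/77)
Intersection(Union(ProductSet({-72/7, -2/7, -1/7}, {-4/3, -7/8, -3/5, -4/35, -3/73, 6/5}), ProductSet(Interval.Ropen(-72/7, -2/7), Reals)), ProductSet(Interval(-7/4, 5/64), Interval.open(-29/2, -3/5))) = Union(ProductSet({-2/7, -1/7}, {-4/3, -7/8}), ProductSet(Interval.Ropen(-7/4, -2/7), Interval.open(-29/2, -3/5)))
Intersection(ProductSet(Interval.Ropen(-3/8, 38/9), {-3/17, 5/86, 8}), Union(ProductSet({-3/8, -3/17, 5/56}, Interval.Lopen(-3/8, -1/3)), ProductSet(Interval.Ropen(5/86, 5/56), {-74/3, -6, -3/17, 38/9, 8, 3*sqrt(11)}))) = ProductSet(Interval.Ropen(5/86, 5/56), {-3/17, 8})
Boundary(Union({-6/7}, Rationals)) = Reals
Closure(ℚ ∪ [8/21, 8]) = ℚ ∪ (-∞, ∞)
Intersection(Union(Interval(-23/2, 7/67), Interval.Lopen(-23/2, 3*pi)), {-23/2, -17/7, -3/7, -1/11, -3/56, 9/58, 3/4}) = {-23/2, -17/7, -3/7, -1/11, -3/56, 9/58, 3/4}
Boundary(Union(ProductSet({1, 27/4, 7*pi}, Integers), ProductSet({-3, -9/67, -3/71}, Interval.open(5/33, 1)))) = Union(ProductSet({-3, -9/67, -3/71}, Interval(5/33, 1)), ProductSet({1, 27/4, 7*pi}, Integers))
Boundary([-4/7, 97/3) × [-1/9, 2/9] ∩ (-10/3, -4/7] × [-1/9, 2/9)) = {-4/7} × [-1/9, 2/9]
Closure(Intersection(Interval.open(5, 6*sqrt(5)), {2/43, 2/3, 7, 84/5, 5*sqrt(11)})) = {7}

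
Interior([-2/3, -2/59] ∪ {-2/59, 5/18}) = (-2/3, -2/59)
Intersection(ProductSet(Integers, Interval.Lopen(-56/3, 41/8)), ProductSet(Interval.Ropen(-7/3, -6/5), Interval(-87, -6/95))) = ProductSet(Range(-2, -1, 1), Interval.Lopen(-56/3, -6/95))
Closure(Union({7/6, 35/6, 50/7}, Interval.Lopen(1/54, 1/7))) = Union({7/6, 35/6, 50/7}, Interval(1/54, 1/7))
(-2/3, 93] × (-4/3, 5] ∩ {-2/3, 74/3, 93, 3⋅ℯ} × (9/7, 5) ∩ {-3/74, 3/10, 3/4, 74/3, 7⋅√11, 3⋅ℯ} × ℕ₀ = {74/3, 3⋅ℯ} × {2, 3, 4}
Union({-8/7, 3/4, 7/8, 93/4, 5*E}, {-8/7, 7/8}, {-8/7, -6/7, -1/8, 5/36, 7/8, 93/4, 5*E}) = {-8/7, -6/7, -1/8, 5/36, 3/4, 7/8, 93/4, 5*E}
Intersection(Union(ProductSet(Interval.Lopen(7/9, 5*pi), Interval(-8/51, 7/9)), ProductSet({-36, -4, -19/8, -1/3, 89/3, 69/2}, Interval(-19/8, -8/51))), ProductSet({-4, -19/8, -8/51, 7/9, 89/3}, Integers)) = ProductSet({-4, -19/8, 89/3}, Range(-2, 0, 1))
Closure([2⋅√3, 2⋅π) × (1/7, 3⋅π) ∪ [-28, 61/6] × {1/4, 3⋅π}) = ([-28, 61/6] × {1/4, 3⋅π}) ∪ ({2⋅√3, 2⋅π} × [1/7, 3⋅π]) ∪ ([2⋅√3, 2⋅π] × {1/7, 3⋅π}) ∪ ([2⋅√3, 2⋅π) × (1/7, 3⋅π))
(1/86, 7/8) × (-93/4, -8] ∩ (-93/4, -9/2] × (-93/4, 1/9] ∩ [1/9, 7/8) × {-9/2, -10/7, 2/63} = ∅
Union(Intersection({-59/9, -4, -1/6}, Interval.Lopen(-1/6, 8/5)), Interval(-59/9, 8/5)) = Interval(-59/9, 8/5)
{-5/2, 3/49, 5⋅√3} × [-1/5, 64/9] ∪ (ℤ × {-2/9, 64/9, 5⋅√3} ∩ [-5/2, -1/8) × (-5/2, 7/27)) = ({-2, -1} × {-2/9}) ∪ ({-5/2, 3/49, 5⋅√3} × [-1/5, 64/9])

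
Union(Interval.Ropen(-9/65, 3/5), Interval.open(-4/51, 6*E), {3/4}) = Interval.Ropen(-9/65, 6*E)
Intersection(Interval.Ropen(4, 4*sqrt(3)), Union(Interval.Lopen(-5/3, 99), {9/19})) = Interval.Ropen(4, 4*sqrt(3))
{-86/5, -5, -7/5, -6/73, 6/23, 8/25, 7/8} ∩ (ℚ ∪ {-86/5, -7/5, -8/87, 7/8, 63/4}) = {-86/5, -5, -7/5, -6/73, 6/23, 8/25, 7/8}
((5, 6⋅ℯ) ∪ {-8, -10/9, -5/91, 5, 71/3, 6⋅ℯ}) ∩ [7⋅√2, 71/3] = [7⋅√2, 6⋅ℯ] ∪ {71/3}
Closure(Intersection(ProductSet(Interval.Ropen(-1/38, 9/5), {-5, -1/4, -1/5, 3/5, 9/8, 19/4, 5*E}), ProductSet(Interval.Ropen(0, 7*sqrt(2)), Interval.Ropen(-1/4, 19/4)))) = ProductSet(Interval(0, 9/5), {-1/4, -1/5, 3/5, 9/8})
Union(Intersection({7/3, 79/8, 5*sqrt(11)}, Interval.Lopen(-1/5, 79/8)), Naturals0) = Union({7/3, 79/8}, Naturals0)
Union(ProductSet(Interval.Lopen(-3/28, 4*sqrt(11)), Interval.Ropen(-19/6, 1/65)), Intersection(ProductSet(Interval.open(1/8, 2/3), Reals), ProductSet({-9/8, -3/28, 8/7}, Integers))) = ProductSet(Interval.Lopen(-3/28, 4*sqrt(11)), Interval.Ropen(-19/6, 1/65))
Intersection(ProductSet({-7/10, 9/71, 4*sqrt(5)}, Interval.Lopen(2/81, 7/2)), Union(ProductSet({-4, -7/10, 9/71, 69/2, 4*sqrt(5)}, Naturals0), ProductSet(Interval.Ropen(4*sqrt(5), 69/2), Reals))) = Union(ProductSet({4*sqrt(5)}, Interval.Lopen(2/81, 7/2)), ProductSet({-7/10, 9/71, 4*sqrt(5)}, Range(1, 4, 1)))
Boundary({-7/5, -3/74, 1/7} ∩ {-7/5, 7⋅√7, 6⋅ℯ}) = {-7/5}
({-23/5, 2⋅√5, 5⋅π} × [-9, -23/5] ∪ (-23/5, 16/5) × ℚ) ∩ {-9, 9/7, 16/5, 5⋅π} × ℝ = ({9/7} × ℚ) ∪ ({5⋅π} × [-9, -23/5])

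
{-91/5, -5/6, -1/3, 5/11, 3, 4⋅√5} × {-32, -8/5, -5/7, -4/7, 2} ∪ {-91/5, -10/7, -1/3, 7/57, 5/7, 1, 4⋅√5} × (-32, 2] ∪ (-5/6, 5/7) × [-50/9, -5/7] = ((-5/6, 5/7) × [-50/9, -5/7]) ∪ ({-91/5, -5/6, -1/3, 5/11, 3, 4⋅√5} × {-32, -8/5, -5/7, -4/7, 2}) ∪ ({-91/5, -10/7, -1/3, 7/57, 5/7, 1, 4⋅√5} × (-32, 2])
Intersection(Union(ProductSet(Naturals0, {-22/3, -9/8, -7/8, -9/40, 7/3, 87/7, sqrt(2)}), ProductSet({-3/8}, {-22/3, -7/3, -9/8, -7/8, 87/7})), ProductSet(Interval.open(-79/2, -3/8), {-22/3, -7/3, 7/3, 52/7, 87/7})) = EmptySet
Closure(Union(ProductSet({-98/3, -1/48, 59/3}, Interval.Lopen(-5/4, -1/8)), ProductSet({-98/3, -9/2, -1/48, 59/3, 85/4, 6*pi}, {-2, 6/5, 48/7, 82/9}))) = Union(ProductSet({-98/3, -1/48, 59/3}, Interval(-5/4, -1/8)), ProductSet({-98/3, -9/2, -1/48, 59/3, 85/4, 6*pi}, {-2, 6/5, 48/7, 82/9}))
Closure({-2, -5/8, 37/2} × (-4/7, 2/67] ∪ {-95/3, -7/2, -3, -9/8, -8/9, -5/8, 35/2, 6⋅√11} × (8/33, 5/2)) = ({-2, -5/8, 37/2} × [-4/7, 2/67]) ∪ ({-95/3, -7/2, -3, -9/8, -8/9, -5/8, 35/2, 6⋅√11} × [8/33, 5/2])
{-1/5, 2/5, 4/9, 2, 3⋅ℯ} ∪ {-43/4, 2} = {-43/4, -1/5, 2/5, 4/9, 2, 3⋅ℯ}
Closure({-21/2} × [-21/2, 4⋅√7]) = {-21/2} × [-21/2, 4⋅√7]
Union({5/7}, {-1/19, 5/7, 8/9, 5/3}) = {-1/19, 5/7, 8/9, 5/3}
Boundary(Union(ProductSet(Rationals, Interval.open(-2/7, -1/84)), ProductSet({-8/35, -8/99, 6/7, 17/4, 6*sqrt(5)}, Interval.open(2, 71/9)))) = Union(ProductSet({-8/35, -8/99, 6/7, 17/4, 6*sqrt(5)}, Interval(2, 71/9)), ProductSet(Reals, Interval(-2/7, -1/84)))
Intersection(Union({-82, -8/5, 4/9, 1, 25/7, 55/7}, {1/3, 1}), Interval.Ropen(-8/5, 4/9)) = {-8/5, 1/3}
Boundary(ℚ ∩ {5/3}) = {5/3}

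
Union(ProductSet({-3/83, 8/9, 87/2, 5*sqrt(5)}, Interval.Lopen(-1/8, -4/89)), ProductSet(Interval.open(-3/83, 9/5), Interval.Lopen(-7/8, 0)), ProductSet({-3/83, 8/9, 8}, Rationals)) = Union(ProductSet({-3/83, 8/9, 8}, Rationals), ProductSet({-3/83, 8/9, 87/2, 5*sqrt(5)}, Interval.Lopen(-1/8, -4/89)), ProductSet(Interval.open(-3/83, 9/5), Interval.Lopen(-7/8, 0)))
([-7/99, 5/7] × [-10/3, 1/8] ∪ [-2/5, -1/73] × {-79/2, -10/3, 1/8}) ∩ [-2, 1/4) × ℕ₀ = [-7/99, 1/4) × {0}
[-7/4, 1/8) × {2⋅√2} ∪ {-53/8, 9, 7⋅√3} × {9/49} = ({-53/8, 9, 7⋅√3} × {9/49}) ∪ ([-7/4, 1/8) × {2⋅√2})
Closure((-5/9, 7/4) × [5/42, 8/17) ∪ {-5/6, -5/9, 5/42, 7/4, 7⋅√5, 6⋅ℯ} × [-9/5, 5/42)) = ({-5/9, 7/4} × [5/42, 8/17]) ∪ ([-5/9, 7/4] × {5/42, 8/17}) ∪ ((-5/9, 7/4) × [5/42, 8/17)) ∪ ({-5/6, -5/9, 5/42, 7/4, 7⋅√5, 6⋅ℯ} × [-9/5, 5/42])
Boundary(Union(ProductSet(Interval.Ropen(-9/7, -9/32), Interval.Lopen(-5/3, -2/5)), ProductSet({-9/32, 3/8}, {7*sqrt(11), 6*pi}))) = Union(ProductSet({-9/7, -9/32}, Interval(-5/3, -2/5)), ProductSet({-9/32, 3/8}, {7*sqrt(11), 6*pi}), ProductSet(Interval(-9/7, -9/32), {-5/3, -2/5}))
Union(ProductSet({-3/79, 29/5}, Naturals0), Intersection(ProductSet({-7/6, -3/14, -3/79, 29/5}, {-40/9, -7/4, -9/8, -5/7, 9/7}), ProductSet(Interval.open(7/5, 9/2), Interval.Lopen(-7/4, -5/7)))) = ProductSet({-3/79, 29/5}, Naturals0)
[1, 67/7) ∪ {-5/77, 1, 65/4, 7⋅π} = {-5/77, 65/4, 7⋅π} ∪ [1, 67/7)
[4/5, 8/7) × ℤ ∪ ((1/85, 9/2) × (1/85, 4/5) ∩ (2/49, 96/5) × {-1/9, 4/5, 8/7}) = [4/5, 8/7) × ℤ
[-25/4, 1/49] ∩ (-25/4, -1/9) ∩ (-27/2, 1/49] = (-25/4, -1/9)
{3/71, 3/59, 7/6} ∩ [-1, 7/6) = {3/71, 3/59}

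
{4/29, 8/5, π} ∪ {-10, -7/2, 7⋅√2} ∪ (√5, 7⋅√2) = {-10, -7/2, 4/29, 8/5} ∪ (√5, 7⋅√2]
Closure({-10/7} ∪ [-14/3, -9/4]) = [-14/3, -9/4] ∪ {-10/7}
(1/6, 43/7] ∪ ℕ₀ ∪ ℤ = ℤ ∪ (1/6, 43/7]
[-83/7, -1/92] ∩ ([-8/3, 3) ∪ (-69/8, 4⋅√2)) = (-69/8, -1/92]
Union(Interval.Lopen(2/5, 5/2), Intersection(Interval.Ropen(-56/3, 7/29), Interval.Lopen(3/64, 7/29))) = Union(Interval.open(3/64, 7/29), Interval.Lopen(2/5, 5/2))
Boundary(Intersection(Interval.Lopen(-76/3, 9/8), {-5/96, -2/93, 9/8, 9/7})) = {-5/96, -2/93, 9/8}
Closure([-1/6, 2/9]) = [-1/6, 2/9]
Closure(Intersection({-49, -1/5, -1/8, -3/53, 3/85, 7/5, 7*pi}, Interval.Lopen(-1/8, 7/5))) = {-3/53, 3/85, 7/5}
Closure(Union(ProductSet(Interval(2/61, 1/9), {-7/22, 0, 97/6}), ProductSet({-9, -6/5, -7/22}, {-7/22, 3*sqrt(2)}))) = Union(ProductSet({-9, -6/5, -7/22}, {-7/22, 3*sqrt(2)}), ProductSet(Interval(2/61, 1/9), {-7/22, 0, 97/6}))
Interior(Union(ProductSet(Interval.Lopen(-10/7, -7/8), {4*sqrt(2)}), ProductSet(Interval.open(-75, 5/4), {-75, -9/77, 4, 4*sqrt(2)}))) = EmptySet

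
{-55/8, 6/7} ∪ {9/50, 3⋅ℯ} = {-55/8, 9/50, 6/7, 3⋅ℯ}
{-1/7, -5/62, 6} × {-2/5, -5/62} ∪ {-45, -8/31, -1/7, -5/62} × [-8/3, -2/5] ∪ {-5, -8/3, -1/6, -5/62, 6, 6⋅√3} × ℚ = ({-1/7, -5/62, 6} × {-2/5, -5/62}) ∪ ({-45, -8/31, -1/7, -5/62} × [-8/3, -2/5]) ∪ ({-5, -8/3, -1/6, -5/62, 6, 6⋅√3} × ℚ)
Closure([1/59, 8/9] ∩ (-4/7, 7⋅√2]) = [1/59, 8/9]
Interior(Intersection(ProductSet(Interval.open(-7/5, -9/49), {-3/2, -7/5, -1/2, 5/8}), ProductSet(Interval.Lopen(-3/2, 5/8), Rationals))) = EmptySet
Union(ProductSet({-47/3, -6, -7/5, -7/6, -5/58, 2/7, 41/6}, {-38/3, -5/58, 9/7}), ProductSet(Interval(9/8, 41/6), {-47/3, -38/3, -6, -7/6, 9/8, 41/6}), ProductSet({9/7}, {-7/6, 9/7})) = Union(ProductSet({9/7}, {-7/6, 9/7}), ProductSet({-47/3, -6, -7/5, -7/6, -5/58, 2/7, 41/6}, {-38/3, -5/58, 9/7}), ProductSet(Interval(9/8, 41/6), {-47/3, -38/3, -6, -7/6, 9/8, 41/6}))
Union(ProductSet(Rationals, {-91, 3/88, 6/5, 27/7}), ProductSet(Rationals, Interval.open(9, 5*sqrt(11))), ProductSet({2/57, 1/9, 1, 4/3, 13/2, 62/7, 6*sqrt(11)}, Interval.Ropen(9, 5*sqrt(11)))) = Union(ProductSet({2/57, 1/9, 1, 4/3, 13/2, 62/7, 6*sqrt(11)}, Interval.Ropen(9, 5*sqrt(11))), ProductSet(Rationals, Union({-91, 3/88, 6/5, 27/7}, Interval.open(9, 5*sqrt(11)))))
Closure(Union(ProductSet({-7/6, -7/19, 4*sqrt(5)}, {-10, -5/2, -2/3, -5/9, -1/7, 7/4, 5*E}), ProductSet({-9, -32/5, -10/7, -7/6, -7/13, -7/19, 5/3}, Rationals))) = Union(ProductSet({-7/6, -7/19, 4*sqrt(5)}, {-10, -5/2, -2/3, -5/9, -1/7, 7/4, 5*E}), ProductSet({-9, -32/5, -10/7, -7/6, -7/13, -7/19, 5/3}, Reals))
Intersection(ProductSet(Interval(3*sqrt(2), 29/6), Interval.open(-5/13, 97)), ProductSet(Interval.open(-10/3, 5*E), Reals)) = ProductSet(Interval(3*sqrt(2), 29/6), Interval.open(-5/13, 97))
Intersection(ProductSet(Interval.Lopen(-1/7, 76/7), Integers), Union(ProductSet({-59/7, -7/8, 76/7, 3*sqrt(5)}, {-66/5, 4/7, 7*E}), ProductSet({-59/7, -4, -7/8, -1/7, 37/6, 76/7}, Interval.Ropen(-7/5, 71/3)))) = ProductSet({37/6, 76/7}, Range(-1, 24, 1))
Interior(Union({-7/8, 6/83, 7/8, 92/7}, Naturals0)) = EmptySet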